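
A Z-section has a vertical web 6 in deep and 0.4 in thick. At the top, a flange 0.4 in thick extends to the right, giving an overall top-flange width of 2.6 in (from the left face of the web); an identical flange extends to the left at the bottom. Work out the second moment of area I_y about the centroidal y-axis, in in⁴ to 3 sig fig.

I_y ≈ 3.72 in⁴

Treat the section as a set of non-overlapping primitives; coordinates are from the bounding-box lower-left.
Web: 0.4 × 6, A = 2.4 in², x = 2.4 in, Ī = 0.032 in⁴.
Top flange (beyond web): 2.2 × 0.4, A = 0.88 in², x = 3.7 in, Ī = 0.35493 in⁴.
Bottom flange (beyond web): 2.2 × 0.4, A = 0.88 in², x = 1.1 in, Ī = 0.35493 in⁴.
Centroid: x̄ = ΣA·x / ΣA = 2.4 in.
Transfer each piece to the centroidal y-axis using Ī + A·d² with d = x − 2.4:
  web: d = 0 in → contributes +0.032 in⁴
  top flange (beyond web): d = 1.3 in → contributes +1.8421 in⁴
  bottom flange (beyond web): d = -1.3 in → contributes +1.8421 in⁴
Total I = 3.7163 in⁴.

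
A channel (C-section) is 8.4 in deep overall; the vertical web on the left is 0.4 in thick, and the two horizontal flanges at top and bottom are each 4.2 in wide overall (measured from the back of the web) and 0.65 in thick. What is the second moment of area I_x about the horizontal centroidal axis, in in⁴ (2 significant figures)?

I_x ≈ 94 in⁴

Split into non-overlapping primitives; take the origin at the lower-left of the bounding box.
Web: 0.4 × 8.4, A = 3.36 in², y = 4.2 in, Ī = 19.76 in⁴.
Top flange (beyond web): 3.8 × 0.65, A = 2.47 in², y = 8.075 in, Ī = 0.08696 in⁴.
Bottom flange (beyond web): 3.8 × 0.65, A = 2.47 in², y = 0.325 in, Ī = 0.08696 in⁴.
By symmetry the centroid is at mid-height, ȳ = 4.2 in.
Transfer each piece to the horizontal centroidal axis using Ī + A·d² with d = y − 4.2:
  web: d = 0 in → contributes +19.76 in⁴
  top flange (beyond web): d = 3.875 in → contributes +37.18 in⁴
  bottom flange (beyond web): d = -3.875 in → contributes +37.18 in⁴
Total I = 94.11 in⁴.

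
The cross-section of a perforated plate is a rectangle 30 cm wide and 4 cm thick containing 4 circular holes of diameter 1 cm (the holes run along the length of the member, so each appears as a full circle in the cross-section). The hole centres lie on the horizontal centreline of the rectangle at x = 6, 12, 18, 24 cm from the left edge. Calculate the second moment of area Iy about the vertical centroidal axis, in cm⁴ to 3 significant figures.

Break the section into simple shapes (no overlaps), measuring from the bottom-left corner of the bounding box.
Plate: 30 × 4, A = 120 cm², x = 15 cm, Ī = 9 000 cm⁴.
Hole 1 (subtracted): ⌀1, A = 0.7854 cm², x = 6 cm, Ī = 0.049087 cm⁴.
Hole 2 (subtracted): ⌀1, A = 0.7854 cm², x = 12 cm, Ī = 0.049087 cm⁴.
Hole 3 (subtracted): ⌀1, A = 0.7854 cm², x = 18 cm, Ī = 0.049087 cm⁴.
Hole 4 (subtracted): ⌀1, A = 0.7854 cm², x = 24 cm, Ī = 0.049087 cm⁴.
By symmetry the centroid is at mid-width, x̄ = 15 cm.
Transfer each piece to the vertical centroidal axis using Ī + A·d² with d = x − 15:
  plate: d = 0 cm → contributes +9 000 cm⁴
  hole 1: d = -9 cm → contributes −63.666 cm⁴
  hole 2: d = -3 cm → contributes −7.1177 cm⁴
  hole 3: d = 3 cm → contributes −7.1177 cm⁴
  hole 4: d = 9 cm → contributes −63.666 cm⁴
Total I = 8858.4 cm⁴.

Iy ≈ 8860 cm⁴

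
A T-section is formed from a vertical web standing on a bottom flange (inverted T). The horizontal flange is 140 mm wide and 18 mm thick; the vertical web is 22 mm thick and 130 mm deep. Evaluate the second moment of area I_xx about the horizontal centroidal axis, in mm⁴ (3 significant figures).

Split into non-overlapping primitives; take the origin at the lower-left of the bounding box.
Flange: 140 × 18, A = 2 520 mm², y = 9 mm, Ī = 68 040 mm⁴.
Web: 22 × 130, A = 2 860 mm², y = 83 mm, Ī = 4 027 833 mm⁴.
Centroid: ȳ = ΣA·y / ΣA = 48.338 mm.
Transfer each piece to the horizontal centroidal axis using Ī + A·d² with d = y − 48.338:
  flange: d = -39.338 mm → contributes +3 967 743 mm⁴
  web: d = 34.662 mm → contributes +7 463 935 mm⁴
Total I = 11 431 678 mm⁴.

I_xx ≈ 1.14 × 10⁷ mm⁴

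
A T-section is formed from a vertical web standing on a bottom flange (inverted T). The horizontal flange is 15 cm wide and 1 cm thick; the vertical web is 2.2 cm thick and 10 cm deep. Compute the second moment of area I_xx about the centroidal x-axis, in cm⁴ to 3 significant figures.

I_xx ≈ 454 cm⁴

Decompose the section into non-overlapping parts with the origin at the bottom-left of its bounding rectangle.
Flange: 15 × 1, A = 15 cm², y = 0.5 cm, Ī = 1.25 cm⁴.
Web: 2.2 × 10, A = 22 cm², y = 6 cm, Ī = 183.33 cm⁴.
Centroid: ȳ = ΣA·y / ΣA = 3.7703 cm.
Transfer each piece to the centroidal x-axis using Ī + A·d² with d = y − 3.7703:
  flange: d = -3.2703 cm → contributes +161.67 cm⁴
  web: d = 2.2297 cm → contributes +292.71 cm⁴
Total I = 454.38 cm⁴.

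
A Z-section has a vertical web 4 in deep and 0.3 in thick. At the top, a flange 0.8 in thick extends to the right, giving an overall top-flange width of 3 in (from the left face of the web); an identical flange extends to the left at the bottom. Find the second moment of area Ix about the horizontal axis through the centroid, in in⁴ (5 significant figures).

Treat the section as a set of non-overlapping primitives; coordinates are from the bounding-box lower-left.
Web: 0.3 × 4, A = 1.2 in², y = 2 in, Ī = 1.6 in⁴.
Top flange (beyond web): 2.7 × 0.8, A = 2.16 in², y = 3.6 in, Ī = 0.1152 in⁴.
Bottom flange (beyond web): 2.7 × 0.8, A = 2.16 in², y = 0.4 in, Ī = 0.1152 in⁴.
Centroid: ȳ = ΣA·y / ΣA = 2 in.
Transfer each piece to the horizontal axis through the centroid using Ī + A·d² with d = y − 2:
  web: d = 0 in → contributes +1.6 in⁴
  top flange (beyond web): d = 1.6 in → contributes +5.6448 in⁴
  bottom flange (beyond web): d = -1.6 in → contributes +5.6448 in⁴
Total I = 12.8896 in⁴.

Ix ≈ 12.890 in⁴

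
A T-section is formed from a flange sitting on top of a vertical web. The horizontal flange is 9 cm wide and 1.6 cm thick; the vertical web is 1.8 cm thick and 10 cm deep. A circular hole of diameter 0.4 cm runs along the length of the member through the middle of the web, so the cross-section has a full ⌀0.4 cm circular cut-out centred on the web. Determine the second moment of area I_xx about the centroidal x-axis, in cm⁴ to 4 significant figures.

I_xx ≈ 421.4 cm⁴

Treat the section as a set of non-overlapping primitives; coordinates are from the bounding-box lower-left.
Flange: 9 × 1.6, A = 14.4 cm², y = 10.8 cm, Ī = 3.072 cm⁴.
Web: 1.8 × 10, A = 18 cm², y = 5 cm, Ī = 150 cm⁴.
Hole (subtracted): ⌀0.4, A = 0.125664 cm², y = 5 cm, Ī = 0.00125664 cm⁴.
Centroid: ȳ = ΣA·y / ΣA = 7.58781 cm.
Transfer each piece to the centroidal x-axis using Ī + A·d² with d = y − 7.58781:
  flange: d = 3.21219 cm → contributes +151.653 cm⁴
  web: d = -2.58781 cm → contributes +270.542 cm⁴
  hole: d = -2.58781 cm → contributes −0.842799 cm⁴
Total I = 421.352 cm⁴.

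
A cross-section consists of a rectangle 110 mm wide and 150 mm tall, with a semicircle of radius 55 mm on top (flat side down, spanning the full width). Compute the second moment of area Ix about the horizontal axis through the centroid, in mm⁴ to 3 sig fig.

Ix ≈ 6.76 × 10⁷ mm⁴

Treat the section as a set of non-overlapping primitives; coordinates are from the bounding-box lower-left.
Rectangular body: 110 × 150, A = 16 500 mm², y = 75 mm, Ī = 30 937 500 mm⁴.
Semicircular cap: semicircle r = 55, A = 4751.7 mm², y = 173.34 mm, Ī = 1 004 345 mm⁴.
Centroid: ȳ = ΣA·y / ΣA = 96.988 mm.
Transfer each piece to the horizontal axis through the centroid using Ī + A·d² with d = y − 96.988:
  rectangular body: d = -21.988 mm → contributes +38 915 118 mm⁴
  semicircular cap: d = 76.354 mm → contributes +28 706 397 mm⁴
Total I = 67 621 516 mm⁴.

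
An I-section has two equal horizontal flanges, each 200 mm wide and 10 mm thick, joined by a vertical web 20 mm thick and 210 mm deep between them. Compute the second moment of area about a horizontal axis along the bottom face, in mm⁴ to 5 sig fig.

I_base ≈ 1.7231 × 10⁸ mm⁴

Split into non-overlapping primitives; take the origin at the lower-left of the bounding box.
Bottom flange: 200 × 10, A = 2 000 mm², y = 5 mm, Ī = 16666.67 mm⁴.
Web: 20 × 210, A = 4 200 mm², y = 115 mm, Ī = 15 435 000 mm⁴.
Top flange: 200 × 10, A = 2 000 mm², y = 225 mm, Ī = 16666.67 mm⁴.
Transfer each piece to the base of the section using Ī + A·d² with d = y − 0:
  bottom flange: d = 5 mm → contributes +66666.67 mm⁴
  web: d = 115 mm → contributes +70 980 000 mm⁴
  top flange: d = 225 mm → contributes +101 266 667 mm⁴
Total I = 172 313 333 mm⁴.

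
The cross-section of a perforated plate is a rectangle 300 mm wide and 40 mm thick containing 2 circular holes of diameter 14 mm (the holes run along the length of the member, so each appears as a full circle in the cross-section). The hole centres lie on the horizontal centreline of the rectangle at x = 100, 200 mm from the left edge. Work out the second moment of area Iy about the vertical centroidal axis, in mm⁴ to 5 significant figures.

Iy ≈ 8.9227 × 10⁷ mm⁴

Break the section into simple shapes (no overlaps), measuring from the bottom-left corner of the bounding box.
Plate: 300 × 40, A = 12 000 mm², x = 150 mm, Ī = 90 000 000 mm⁴.
Hole 1 (subtracted): ⌀14, A = 153.938 mm², x = 100 mm, Ī = 1885.741 mm⁴.
Hole 2 (subtracted): ⌀14, A = 153.938 mm², x = 200 mm, Ī = 1885.741 mm⁴.
By symmetry the centroid is at mid-width, x̄ = 150 mm.
Transfer each piece to the vertical centroidal axis using Ī + A·d² with d = x − 150:
  plate: d = 0 mm → contributes +90 000 000 mm⁴
  hole 1: d = -50 mm → contributes −386730.8 mm⁴
  hole 2: d = 50 mm → contributes −386730.8 mm⁴
Total I = 89 226 538 mm⁴.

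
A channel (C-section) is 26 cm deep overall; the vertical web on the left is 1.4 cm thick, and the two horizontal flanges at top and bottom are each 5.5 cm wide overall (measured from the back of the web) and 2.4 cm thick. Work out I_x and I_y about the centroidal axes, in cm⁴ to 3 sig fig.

I_x ≈ 4800 cm⁴, I_y ≈ 130 cm⁴

Break the section into simple shapes (no overlaps), measuring from the bottom-left corner of the bounding box.
Web: 1.4 × 26, A = 36.4 cm², y = 13 cm, Ī = 2050.5 cm⁴.
Top flange (beyond web): 4.1 × 2.4, A = 9.84 cm², y = 24.8 cm, Ī = 4.7232 cm⁴.
Bottom flange (beyond web): 4.1 × 2.4, A = 9.84 cm², y = 1.2 cm, Ī = 4.7232 cm⁴.
By symmetry the centroid is at mid-height, ȳ = 13 cm.
Transfer each piece to the centroidal x-axis using Ī + A·d² with d = y − 13:
  web: d = 0 cm → contributes +2050.5 cm⁴
  top flange (beyond web): d = 11.8 cm → contributes +1374.8 cm⁴
  bottom flange (beyond web): d = -11.8 cm → contributes +1374.8 cm⁴
Total I = 4800.2 cm⁴.
For the y-axis: x̄ = 1.665 cm.
Repeating about the centroidal y-axis gives I_y = 130.12 cm⁴.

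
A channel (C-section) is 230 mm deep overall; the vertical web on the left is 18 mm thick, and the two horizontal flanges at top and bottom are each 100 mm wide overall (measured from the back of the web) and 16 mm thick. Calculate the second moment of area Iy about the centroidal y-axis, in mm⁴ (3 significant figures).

Iy ≈ 5.60 × 10⁶ mm⁴

Decompose the section into non-overlapping parts with the origin at the bottom-left of its bounding rectangle.
Web: 18 × 230, A = 4 140 mm², x = 9 mm, Ī = 111 780 mm⁴.
Top flange (beyond web): 82 × 16, A = 1 312 mm², x = 59 mm, Ī = 735 157 mm⁴.
Bottom flange (beyond web): 82 × 16, A = 1 312 mm², x = 59 mm, Ī = 735 157 mm⁴.
Centroid: x̄ = ΣA·x / ΣA = 28.397 mm.
Transfer each piece to the centroidal y-axis using Ī + A·d² with d = x − 28.397:
  web: d = -19.397 mm → contributes +1 669 397 mm⁴
  top flange (beyond web): d = 30.603 mm → contributes +1 963 918 mm⁴
  bottom flange (beyond web): d = 30.603 mm → contributes +1 963 918 mm⁴
Total I = 5 597 234 mm⁴.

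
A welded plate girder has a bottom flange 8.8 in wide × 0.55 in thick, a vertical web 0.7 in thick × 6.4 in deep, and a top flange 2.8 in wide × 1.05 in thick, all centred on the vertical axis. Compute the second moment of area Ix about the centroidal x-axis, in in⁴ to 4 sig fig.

Treat the section as a set of non-overlapping primitives; coordinates are from the bounding-box lower-left.
Bottom plate: 8.8 × 0.55, A = 4.84 in², y = 0.275 in, Ī = 0.122008 in⁴.
Web plate: 0.7 × 6.4, A = 4.48 in², y = 3.75 in, Ī = 15.2917 in⁴.
Top plate: 2.8 × 1.05, A = 2.94 in², y = 7.475 in, Ī = 0.270113 in⁴.
Centroid: ȳ = ΣA·y / ΣA = 3.27141 in.
Transfer each piece to the centroidal x-axis using Ī + A·d² with d = y − 3.27141:
  bottom plate: d = -2.99641 in → contributes +43.5778 in⁴
  web plate: d = 0.478589 in → contributes +16.3179 in⁴
  top plate: d = 4.20359 in → contributes +52.2204 in⁴
Total I = 112.116 in⁴.

Ix ≈ 112.1 in⁴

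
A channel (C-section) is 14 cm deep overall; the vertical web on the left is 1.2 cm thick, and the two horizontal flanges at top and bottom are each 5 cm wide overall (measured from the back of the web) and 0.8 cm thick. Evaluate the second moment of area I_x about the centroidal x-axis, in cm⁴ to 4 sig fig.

Treat the section as a set of non-overlapping primitives; coordinates are from the bounding-box lower-left.
Web: 1.2 × 14, A = 16.8 cm², y = 7 cm, Ī = 274.4 cm⁴.
Top flange (beyond web): 3.8 × 0.8, A = 3.04 cm², y = 13.6 cm, Ī = 0.162133 cm⁴.
Bottom flange (beyond web): 3.8 × 0.8, A = 3.04 cm², y = 0.4 cm, Ī = 0.162133 cm⁴.
By symmetry the centroid is at mid-height, ȳ = 7 cm.
Transfer each piece to the centroidal x-axis using Ī + A·d² with d = y − 7:
  web: d = 0 cm → contributes +274.4 cm⁴
  top flange (beyond web): d = 6.6 cm → contributes +132.585 cm⁴
  bottom flange (beyond web): d = -6.6 cm → contributes +132.585 cm⁴
Total I = 539.569 cm⁴.

I_x ≈ 539.6 cm⁴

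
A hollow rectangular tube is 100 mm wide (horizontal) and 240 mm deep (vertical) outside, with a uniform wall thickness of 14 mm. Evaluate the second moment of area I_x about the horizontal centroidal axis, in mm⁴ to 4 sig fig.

I_x ≈ 5.803 × 10⁷ mm⁴

Treat the section as a set of non-overlapping primitives; coordinates are from the bounding-box lower-left.
Outer rectangle: 100 × 240, A = 24 000 mm², y = 120 mm, Ī = 115 200 000 mm⁴.
Inner void (subtracted): 72 × 212, A = 15 264 mm², y = 120 mm, Ī = 57 168 768 mm⁴.
By symmetry the centroid is at mid-height, ȳ = 120 mm.
All pieces are centred on the horizontal centroidal axis, so I = ΣĪ (holes subtracted) = 58 031 232 mm⁴.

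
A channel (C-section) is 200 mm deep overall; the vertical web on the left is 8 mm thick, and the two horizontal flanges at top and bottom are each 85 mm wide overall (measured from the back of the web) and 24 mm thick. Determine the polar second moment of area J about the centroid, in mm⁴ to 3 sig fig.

Decompose the section into non-overlapping parts with the origin at the bottom-left of its bounding rectangle.
Web: 8 × 200, A = 1 600 mm², y = 100 mm, Ī = 5 333 333 mm⁴.
Top flange (beyond web): 77 × 24, A = 1 848 mm², y = 188 mm, Ī = 88 704 mm⁴.
Bottom flange (beyond web): 77 × 24, A = 1 848 mm², y = 12 mm, Ī = 88 704 mm⁴.
By symmetry the centroid is at mid-height, ȳ = 100 mm.
Transfer each piece to the centroidal x-axis using Ī + A·d² with d = y − 100:
  web: d = 0 mm → contributes +5 333 333 mm⁴
  top flange (beyond web): d = 88 mm → contributes +14 399 616 mm⁴
  bottom flange (beyond web): d = -88 mm → contributes +14 399 616 mm⁴
Total I = 34 132 565 mm⁴.
For the y-axis: x̄ = 33.66 mm.
Repeating about the centroidal y-axis gives I_y = 3 851 554 mm⁴.
Polar second moment: J = I_x + I_y = 37 984 119 mm⁴.

J ≈ 3.80 × 10⁷ mm⁴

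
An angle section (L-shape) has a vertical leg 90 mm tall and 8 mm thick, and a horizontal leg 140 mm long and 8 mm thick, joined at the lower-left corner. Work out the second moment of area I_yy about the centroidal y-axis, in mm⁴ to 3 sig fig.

I_yy ≈ 3.63 × 10⁶ mm⁴

Decompose the section into non-overlapping parts with the origin at the bottom-left of its bounding rectangle.
Vertical leg: 8 × 90, A = 720 mm², x = 4 mm, Ī = 3 840 mm⁴.
Horizontal leg (remainder): 132 × 8, A = 1 056 mm², x = 74 mm, Ī = 1 533 312 mm⁴.
Centroid: x̄ = ΣA·x / ΣA = 45.622 mm.
Transfer each piece to the centroidal y-axis using Ī + A·d² with d = x − 45.622:
  vertical leg: d = -41.622 mm → contributes +1 251 139 mm⁴
  horizontal leg (remainder): d = 28.378 mm → contributes +2 383 743 mm⁴
Total I = 3 634 882 mm⁴.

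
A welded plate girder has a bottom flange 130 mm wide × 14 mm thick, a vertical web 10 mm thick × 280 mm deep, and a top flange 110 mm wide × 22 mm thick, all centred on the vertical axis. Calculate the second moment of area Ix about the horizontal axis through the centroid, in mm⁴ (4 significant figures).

Ix ≈ 1.116 × 10⁸ mm⁴

Decompose the section into non-overlapping parts with the origin at the bottom-left of its bounding rectangle.
Bottom plate: 130 × 14, A = 1 820 mm², y = 7 mm, Ī = 29726.7 mm⁴.
Web plate: 10 × 280, A = 2 800 mm², y = 154 mm, Ī = 18 293 333 mm⁴.
Top plate: 110 × 22, A = 2 420 mm², y = 305 mm, Ī = 97606.7 mm⁴.
Centroid: ȳ = ΣA·y / ΣA = 167.903 mm.
Transfer each piece to the horizontal axis through the centroid using Ī + A·d² with d = y − 167.903:
  bottom plate: d = -160.903 mm → contributes +47 149 358 mm⁴
  web plate: d = -13.9034 mm → contributes +18 834 587 mm⁴
  top plate: d = 137.097 mm → contributes +45 582 657 mm⁴
Total I = 111 566 601 mm⁴.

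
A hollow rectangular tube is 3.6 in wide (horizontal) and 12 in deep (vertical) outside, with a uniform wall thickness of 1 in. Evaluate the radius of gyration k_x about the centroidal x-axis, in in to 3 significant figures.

Decompose the section into non-overlapping parts with the origin at the bottom-left of its bounding rectangle.
Outer rectangle: 3.6 × 12, A = 43.2 in², y = 6 in, Ī = 518.4 in⁴.
Inner void (subtracted): 1.6 × 10, A = 16 in², y = 6 in, Ī = 133.33 in⁴.
By symmetry the centroid is at mid-height, ȳ = 6 in.
All pieces are centred on the centroidal x-axis, so I = ΣĪ (holes subtracted) = 385.07 in⁴.
Radius of gyration: k = √(I/A) = √(385.07 / 27.2) = 3.7626 in.

k_x ≈ 3.76 in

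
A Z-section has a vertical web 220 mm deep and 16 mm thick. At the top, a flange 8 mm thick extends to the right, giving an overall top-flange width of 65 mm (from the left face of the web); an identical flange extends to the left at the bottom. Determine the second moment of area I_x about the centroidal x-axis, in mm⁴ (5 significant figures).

I_x ≈ 2.3011 × 10⁷ mm⁴

Decompose the section into non-overlapping parts with the origin at the bottom-left of its bounding rectangle.
Web: 16 × 220, A = 3 520 mm², y = 110 mm, Ī = 14 197 333 mm⁴.
Top flange (beyond web): 49 × 8, A = 392 mm², y = 216 mm, Ī = 2090.667 mm⁴.
Bottom flange (beyond web): 49 × 8, A = 392 mm², y = 4 mm, Ī = 2090.667 mm⁴.
Centroid: ȳ = ΣA·y / ΣA = 110 mm.
Transfer each piece to the centroidal x-axis using Ī + A·d² with d = y − 110:
  web: d = 0 mm → contributes +14 197 333 mm⁴
  top flange (beyond web): d = 106 mm → contributes +4 406 603 mm⁴
  bottom flange (beyond web): d = -106 mm → contributes +4 406 603 mm⁴
Total I = 23 010 539 mm⁴.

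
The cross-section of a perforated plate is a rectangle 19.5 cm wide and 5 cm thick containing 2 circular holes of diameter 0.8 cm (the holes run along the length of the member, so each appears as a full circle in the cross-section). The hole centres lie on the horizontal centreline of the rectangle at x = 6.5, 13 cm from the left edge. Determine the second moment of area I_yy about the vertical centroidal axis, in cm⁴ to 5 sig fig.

I_yy ≈ 3078.9 cm⁴

Decompose the section into non-overlapping parts with the origin at the bottom-left of its bounding rectangle.
Plate: 19.5 × 5, A = 97.5 cm², x = 9.75 cm, Ī = 3089.531 cm⁴.
Hole 1 (subtracted): ⌀0.8, A = 0.5026548 cm², x = 6.5 cm, Ī = 0.02010619 cm⁴.
Hole 2 (subtracted): ⌀0.8, A = 0.5026548 cm², x = 13 cm, Ī = 0.02010619 cm⁴.
By symmetry the centroid is at mid-width, x̄ = 9.75 cm.
Transfer each piece to the vertical centroidal axis using Ī + A·d² with d = x − 9.75:
  plate: d = 0 cm → contributes +3089.531 cm⁴
  hole 1: d = -3.25 cm → contributes −5.329398 cm⁴
  hole 2: d = 3.25 cm → contributes −5.329398 cm⁴
Total I = 3078.872 cm⁴.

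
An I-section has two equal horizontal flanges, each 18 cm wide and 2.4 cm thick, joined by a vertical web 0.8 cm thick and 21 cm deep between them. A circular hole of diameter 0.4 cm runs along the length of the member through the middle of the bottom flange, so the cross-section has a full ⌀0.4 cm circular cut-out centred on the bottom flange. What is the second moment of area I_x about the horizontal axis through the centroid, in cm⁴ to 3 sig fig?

I_x ≈ 1.25 × 10⁴ cm⁴

Break the section into simple shapes (no overlaps), measuring from the bottom-left corner of the bounding box.
Bottom flange: 18 × 2.4, A = 43.2 cm², y = 1.2 cm, Ī = 20.736 cm⁴.
Web: 0.8 × 21, A = 16.8 cm², y = 12.9 cm, Ī = 617.4 cm⁴.
Top flange: 18 × 2.4, A = 43.2 cm², y = 24.6 cm, Ī = 20.736 cm⁴.
Hole (subtracted): ⌀0.4, A = 0.12566 cm², y = 1.2 cm, Ī = 0.0012566 cm⁴.
Centroid: ȳ = ΣA·y / ΣA = 12.914 cm.
Transfer each piece to the horizontal axis through the centroid using Ī + A·d² with d = y − 12.914:
  bottom flange: d = -11.714 cm → contributes +5948.8 cm⁴
  web: d = -0.014264 cm → contributes +617.4 cm⁴
  top flange: d = 11.686 cm → contributes +5 920 cm⁴
  hole: d = -11.714 cm → contributes −17.245 cm⁴
Total I = 12 469 cm⁴.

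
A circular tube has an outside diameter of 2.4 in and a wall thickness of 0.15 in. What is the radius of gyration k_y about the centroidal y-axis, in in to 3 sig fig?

Decompose the section into non-overlapping parts with the origin at the bottom-left of its bounding rectangle.
Outer circle: ⌀2.4, A = 4.5239 in², x = 1.2 in, Ī = 1.6286 in⁴.
Bore (subtracted): ⌀2.1, A = 3.4636 in², x = 1.2 in, Ī = 0.95466 in⁴.
By symmetry the centroid is at mid-width, x̄ = 1.2 in.
All pieces are centred on the centroidal y-axis, so I = ΣĪ (holes subtracted) = 0.67395 in⁴.
Radius of gyration: k = √(I/A) = √(0.67395 / 1.0603) = 0.79726 in.

k_y ≈ 0.797 in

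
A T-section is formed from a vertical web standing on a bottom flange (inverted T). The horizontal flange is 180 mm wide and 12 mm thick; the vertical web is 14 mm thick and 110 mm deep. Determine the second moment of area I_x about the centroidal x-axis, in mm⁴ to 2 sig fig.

Treat the section as a set of non-overlapping primitives; coordinates are from the bounding-box lower-left.
Flange: 180 × 12, A = 2 160 mm², y = 6 mm, Ī = 25 920 mm⁴.
Web: 14 × 110, A = 1 540 mm², y = 67 mm, Ī = 1 552 833 mm⁴.
Centroid: ȳ = ΣA·y / ΣA = 31.39 mm.
Transfer each piece to the centroidal x-axis using Ī + A·d² with d = y − 31.39:
  flange: d = -25.39 mm → contributes +1 418 280 mm⁴
  web: d = 35.61 mm → contributes +3 505 753 mm⁴
Total I = 4 924 033 mm⁴.

I_x ≈ 4.9 × 10⁶ mm⁴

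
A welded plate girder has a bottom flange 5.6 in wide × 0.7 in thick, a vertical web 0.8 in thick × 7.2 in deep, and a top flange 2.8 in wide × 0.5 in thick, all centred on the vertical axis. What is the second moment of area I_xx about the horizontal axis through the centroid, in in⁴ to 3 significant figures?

Split into non-overlapping primitives; take the origin at the lower-left of the bounding box.
Bottom plate: 5.6 × 0.7, A = 3.92 in², y = 0.35 in, Ī = 0.16007 in⁴.
Web plate: 0.8 × 7.2, A = 5.76 in², y = 4.3 in, Ī = 24.883 in⁴.
Top plate: 2.8 × 0.5, A = 1.4 in², y = 8.15 in, Ī = 0.029167 in⁴.
Centroid: ȳ = ΣA·y / ΣA = 3.389 in.
Transfer each piece to the horizontal axis through the centroid using Ī + A·d² with d = y − 3.389:
  bottom plate: d = -3.039 in → contributes +36.363 in⁴
  web plate: d = 0.91101 in → contributes +29.664 in⁴
  top plate: d = 4.761 in → contributes +31.763 in⁴
Total I = 97.79 in⁴.

I_xx ≈ 97.8 in⁴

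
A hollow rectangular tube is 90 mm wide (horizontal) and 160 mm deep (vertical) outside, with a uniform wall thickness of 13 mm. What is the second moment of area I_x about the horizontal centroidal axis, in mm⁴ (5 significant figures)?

I_x ≈ 1.7887 × 10⁷ mm⁴

Break the section into simple shapes (no overlaps), measuring from the bottom-left corner of the bounding box.
Outer rectangle: 90 × 160, A = 14 400 mm², y = 80 mm, Ī = 30 720 000 mm⁴.
Inner void (subtracted): 64 × 134, A = 8 576 mm², y = 80 mm, Ī = 12 832 555 mm⁴.
By symmetry the centroid is at mid-height, ȳ = 80 mm.
All pieces are centred on the horizontal centroidal axis, so I = ΣĪ (holes subtracted) = 17 887 445 mm⁴.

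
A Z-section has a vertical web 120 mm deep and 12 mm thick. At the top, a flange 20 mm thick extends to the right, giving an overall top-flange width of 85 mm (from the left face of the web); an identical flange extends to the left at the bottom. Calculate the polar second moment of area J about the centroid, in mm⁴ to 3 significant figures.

J ≈ 1.57 × 10⁷ mm⁴

Break the section into simple shapes (no overlaps), measuring from the bottom-left corner of the bounding box.
Web: 12 × 120, A = 1 440 mm², y = 60 mm, Ī = 1 728 000 mm⁴.
Top flange (beyond web): 73 × 20, A = 1 460 mm², y = 110 mm, Ī = 48 667 mm⁴.
Bottom flange (beyond web): 73 × 20, A = 1 460 mm², y = 10 mm, Ī = 48 667 mm⁴.
Centroid: ȳ = ΣA·y / ΣA = 60 mm.
Transfer each piece to the centroidal x-axis using Ī + A·d² with d = y − 60:
  web: d = 0 mm → contributes +1 728 000 mm⁴
  top flange (beyond web): d = 50 mm → contributes +3 698 667 mm⁴
  bottom flange (beyond web): d = -50 mm → contributes +3 698 667 mm⁴
Total I = 9 125 333 mm⁴.
For the y-axis: x̄ = 79 mm.
Repeating about the centroidal y-axis gives I_y = 6 588 253 mm⁴.
Polar second moment: J = I_x + I_y = 15 713 587 mm⁴.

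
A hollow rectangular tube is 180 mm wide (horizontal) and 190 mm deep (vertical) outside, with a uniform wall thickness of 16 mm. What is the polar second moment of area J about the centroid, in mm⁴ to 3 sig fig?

J ≈ 1.04 × 10⁸ mm⁴

Break the section into simple shapes (no overlaps), measuring from the bottom-left corner of the bounding box.
Outer rectangle: 180 × 190, A = 34 200 mm², y = 95 mm, Ī = 102 885 000 mm⁴.
Inner void (subtracted): 148 × 158, A = 23 384 mm², y = 95 mm, Ī = 48 646 515 mm⁴.
By symmetry the centroid is at mid-height, ȳ = 95 mm.
All pieces are centred on the centroidal x-axis, so I = ΣĪ (holes subtracted) = 54 238 485 mm⁴.
Repeating about the centroidal y-axis gives I_y = 49 656 405 mm⁴.
Polar second moment: J = I_x + I_y = 103 894 891 mm⁴.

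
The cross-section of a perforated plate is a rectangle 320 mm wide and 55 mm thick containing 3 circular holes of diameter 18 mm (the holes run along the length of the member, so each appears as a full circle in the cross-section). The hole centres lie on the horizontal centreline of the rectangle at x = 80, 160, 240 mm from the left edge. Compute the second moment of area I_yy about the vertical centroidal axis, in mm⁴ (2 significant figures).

I_yy ≈ 1.5 × 10⁸ mm⁴

Break the section into simple shapes (no overlaps), measuring from the bottom-left corner of the bounding box.
Plate: 320 × 55, A = 17 600 mm², x = 160 mm, Ī = 150 186 667 mm⁴.
Hole 1 (subtracted): ⌀18, A = 254.5 mm², x = 80 mm, Ī = 5 153 mm⁴.
Hole 2 (subtracted): ⌀18, A = 254.5 mm², x = 160 mm, Ī = 5 153 mm⁴.
Hole 3 (subtracted): ⌀18, A = 254.5 mm², x = 240 mm, Ī = 5 153 mm⁴.
By symmetry the centroid is at mid-width, x̄ = 160 mm.
Transfer each piece to the vertical centroidal axis using Ī + A·d² with d = x − 160:
  plate: d = 0 mm → contributes +150 186 667 mm⁴
  hole 1: d = -80 mm → contributes −1 633 755 mm⁴
  hole 2: d = 0 mm → contributes −5 153 mm⁴
  hole 3: d = 80 mm → contributes −1 633 755 mm⁴
Total I = 146 914 004 mm⁴.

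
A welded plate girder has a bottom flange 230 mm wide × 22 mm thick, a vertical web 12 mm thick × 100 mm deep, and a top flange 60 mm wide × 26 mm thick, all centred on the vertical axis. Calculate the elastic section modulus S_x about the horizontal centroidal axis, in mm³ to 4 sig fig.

S_x ≈ 2.007 × 10⁵ mm³

Treat the section as a set of non-overlapping primitives; coordinates are from the bounding-box lower-left.
Bottom plate: 230 × 22, A = 5 060 mm², y = 11 mm, Ī = 204 087 mm⁴.
Web plate: 12 × 100, A = 1 200 mm², y = 72 mm, Ī = 1 000 000 mm⁴.
Top plate: 60 × 26, A = 1 560 mm², y = 135 mm, Ī = 87 880 mm⁴.
Centroid: ȳ = ΣA·y / ΣA = 45.0972 mm.
Transfer each piece to the horizontal centroidal axis using Ī + A·d² with d = y − 45.0972:
  bottom plate: d = -34.0972 mm → contributes +6 086 934 mm⁴
  web plate: d = 26.9028 mm → contributes +1 868 514 mm⁴
  top plate: d = 89.9028 mm → contributes +12 696 605 mm⁴
Total I = 20 652 053 mm⁴.
Extreme fibre distance c = 102.903 mm; S = I/c = 200 695 mm³.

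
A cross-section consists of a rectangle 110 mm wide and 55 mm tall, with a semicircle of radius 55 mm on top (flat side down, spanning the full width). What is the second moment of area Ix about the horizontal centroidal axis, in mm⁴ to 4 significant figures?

Split into non-overlapping primitives; take the origin at the lower-left of the bounding box.
Rectangular body: 110 × 55, A = 6 050 mm², y = 27.5 mm, Ī = 1 525 104 mm⁴.
Semicircular cap: semicircle r = 55, A = 4751.66 mm², y = 78.3427 mm, Ī = 1 004 345 mm⁴.
Centroid: ȳ = ΣA·y / ΣA = 49.8658 mm.
Transfer each piece to the horizontal centroidal axis using Ī + A·d² with d = y − 49.8658:
  rectangular body: d = -22.3658 mm → contributes +4 551 478 mm⁴
  semicircular cap: d = 28.477 mm → contributes +4 857 644 mm⁴
Total I = 9 409 122 mm⁴.

Ix ≈ 9.409 × 10⁶ mm⁴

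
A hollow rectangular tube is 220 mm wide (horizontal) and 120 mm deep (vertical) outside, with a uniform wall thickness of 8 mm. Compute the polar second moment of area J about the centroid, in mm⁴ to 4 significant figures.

Decompose the section into non-overlapping parts with the origin at the bottom-left of its bounding rectangle.
Outer rectangle: 220 × 120, A = 26 400 mm², y = 60 mm, Ī = 31 680 000 mm⁴.
Inner void (subtracted): 204 × 104, A = 21 216 mm², y = 60 mm, Ī = 19 122 688 mm⁴.
By symmetry the centroid is at mid-height, ȳ = 60 mm.
All pieces are centred on the centroidal x-axis, so I = ΣĪ (holes subtracted) = 12 557 312 mm⁴.
Repeating about the centroidal y-axis gives I_y = 32 902 912 mm⁴.
Polar second moment: J = I_x + I_y = 45 460 224 mm⁴.

J ≈ 4.546 × 10⁷ mm⁴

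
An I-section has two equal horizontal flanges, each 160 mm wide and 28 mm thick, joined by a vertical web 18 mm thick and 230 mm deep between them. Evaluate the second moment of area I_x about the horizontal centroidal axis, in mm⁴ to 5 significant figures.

I_x ≈ 1.6794 × 10⁸ mm⁴

Split into non-overlapping primitives; take the origin at the lower-left of the bounding box.
Bottom flange: 160 × 28, A = 4 480 mm², y = 14 mm, Ī = 292693.3 mm⁴.
Web: 18 × 230, A = 4 140 mm², y = 143 mm, Ī = 18 250 500 mm⁴.
Top flange: 160 × 28, A = 4 480 mm², y = 272 mm, Ī = 292693.3 mm⁴.
By symmetry the centroid is at mid-height, ȳ = 143 mm.
Transfer each piece to the horizontal centroidal axis using Ī + A·d² with d = y − 143:
  bottom flange: d = -129 mm → contributes +74 844 373 mm⁴
  web: d = 0 mm → contributes +18 250 500 mm⁴
  top flange: d = 129 mm → contributes +74 844 373 mm⁴
Total I = 167 939 247 mm⁴.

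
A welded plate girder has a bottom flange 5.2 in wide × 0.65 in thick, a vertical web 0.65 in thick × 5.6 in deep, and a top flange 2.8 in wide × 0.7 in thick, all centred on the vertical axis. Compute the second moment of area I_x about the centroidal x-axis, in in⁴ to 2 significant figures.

Break the section into simple shapes (no overlaps), measuring from the bottom-left corner of the bounding box.
Bottom plate: 5.2 × 0.65, A = 3.38 in², y = 0.325 in, Ī = 0.119 in⁴.
Web plate: 0.65 × 5.6, A = 3.64 in², y = 3.45 in, Ī = 9.513 in⁴.
Top plate: 2.8 × 0.7, A = 1.96 in², y = 6.6 in, Ī = 0.08003 in⁴.
Centroid: ȳ = ΣA·y / ΣA = 2.961 in.
Transfer each piece to the centroidal x-axis using Ī + A·d² with d = y − 2.961:
  bottom plate: d = -2.636 in → contributes +23.61 in⁴
  web plate: d = 0.4887 in → contributes +10.38 in⁴
  top plate: d = 3.639 in → contributes +26.03 in⁴
Total I = 60.02 in⁴.

I_x ≈ 60 in⁴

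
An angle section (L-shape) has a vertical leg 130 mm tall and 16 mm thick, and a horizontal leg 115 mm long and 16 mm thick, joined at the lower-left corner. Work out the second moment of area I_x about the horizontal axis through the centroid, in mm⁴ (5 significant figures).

Decompose the section into non-overlapping parts with the origin at the bottom-left of its bounding rectangle.
Vertical leg: 16 × 130, A = 2 080 mm², y = 65 mm, Ī = 2 929 333 mm⁴.
Horizontal leg (remainder): 99 × 16, A = 1 584 mm², y = 8 mm, Ī = 33 792 mm⁴.
Centroid: ȳ = ΣA·y / ΣA = 40.35808 mm.
Transfer each piece to the horizontal axis through the centroid using Ī + A·d² with d = y − 40.35808:
  vertical leg: d = 24.64192 mm → contributes +4 192 360 mm⁴
  horizontal leg (remainder): d = -32.35808 mm → contributes +1 692 312 mm⁴
Total I = 5 884 672 mm⁴.

I_x ≈ 5.8847 × 10⁶ mm⁴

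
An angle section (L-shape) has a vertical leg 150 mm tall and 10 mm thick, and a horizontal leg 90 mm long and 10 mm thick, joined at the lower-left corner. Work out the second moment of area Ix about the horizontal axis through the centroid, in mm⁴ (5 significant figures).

Ix ≈ 5.3757 × 10⁶ mm⁴

Split into non-overlapping primitives; take the origin at the lower-left of the bounding box.
Vertical leg: 10 × 150, A = 1 500 mm², y = 75 mm, Ī = 2 812 500 mm⁴.
Horizontal leg (remainder): 80 × 10, A = 800 mm², y = 5 mm, Ī = 6666.667 mm⁴.
Centroid: ȳ = ΣA·y / ΣA = 50.65217 mm.
Transfer each piece to the horizontal axis through the centroid using Ī + A·d² with d = y − 50.65217:
  vertical leg: d = 24.34783 mm → contributes +3 701 725 mm⁴
  horizontal leg (remainder): d = -45.65217 mm → contributes +1 673 963 mm⁴
Total I = 5 375 688 mm⁴.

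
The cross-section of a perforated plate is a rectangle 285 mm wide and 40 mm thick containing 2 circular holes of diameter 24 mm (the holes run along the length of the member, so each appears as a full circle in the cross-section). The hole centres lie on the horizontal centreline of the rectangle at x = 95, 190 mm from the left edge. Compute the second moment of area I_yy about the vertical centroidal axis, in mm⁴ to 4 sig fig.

I_yy ≈ 7.509 × 10⁷ mm⁴

Break the section into simple shapes (no overlaps), measuring from the bottom-left corner of the bounding box.
Plate: 285 × 40, A = 11 400 mm², x = 142.5 mm, Ī = 77 163 750 mm⁴.
Hole 1 (subtracted): ⌀24, A = 452.389 mm², x = 95 mm, Ī = 16 286 mm⁴.
Hole 2 (subtracted): ⌀24, A = 452.389 mm², x = 190 mm, Ī = 16 286 mm⁴.
By symmetry the centroid is at mid-width, x̄ = 142.5 mm.
Transfer each piece to the vertical centroidal axis using Ī + A·d² with d = x − 142.5:
  plate: d = 0 mm → contributes +77 163 750 mm⁴
  hole 1: d = -47.5 mm → contributes −1 036 989 mm⁴
  hole 2: d = 47.5 mm → contributes −1 036 989 mm⁴
Total I = 75 089 771 mm⁴.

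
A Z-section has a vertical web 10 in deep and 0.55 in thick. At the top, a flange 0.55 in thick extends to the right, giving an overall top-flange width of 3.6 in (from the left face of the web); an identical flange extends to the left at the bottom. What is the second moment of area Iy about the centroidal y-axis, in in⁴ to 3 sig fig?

Treat the section as a set of non-overlapping primitives; coordinates are from the bounding-box lower-left.
Web: 0.55 × 10, A = 5.5 in², x = 3.325 in, Ī = 0.13865 in⁴.
Top flange (beyond web): 3.05 × 0.55, A = 1.6775 in², x = 5.125 in, Ī = 1.3004 in⁴.
Bottom flange (beyond web): 3.05 × 0.55, A = 1.6775 in², x = 1.525 in, Ī = 1.3004 in⁴.
Centroid: x̄ = ΣA·x / ΣA = 3.325 in.
Transfer each piece to the centroidal y-axis using Ī + A·d² with d = x − 3.325:
  web: d = 0 in → contributes +0.13865 in⁴
  top flange (beyond web): d = 1.8 in → contributes +6.7355 in⁴
  bottom flange (beyond web): d = -1.8 in → contributes +6.7355 in⁴
Total I = 13.61 in⁴.

Iy ≈ 13.6 in⁴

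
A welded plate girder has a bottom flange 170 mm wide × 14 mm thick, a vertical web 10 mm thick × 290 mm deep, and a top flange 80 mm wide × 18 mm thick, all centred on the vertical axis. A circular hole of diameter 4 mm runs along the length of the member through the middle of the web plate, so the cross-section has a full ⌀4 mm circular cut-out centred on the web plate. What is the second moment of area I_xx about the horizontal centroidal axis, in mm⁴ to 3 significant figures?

I_xx ≈ 1.07 × 10⁸ mm⁴

Break the section into simple shapes (no overlaps), measuring from the bottom-left corner of the bounding box.
Bottom plate: 170 × 14, A = 2 380 mm², y = 7 mm, Ī = 38 873 mm⁴.
Web plate: 10 × 290, A = 2 900 mm², y = 159 mm, Ī = 20 324 167 mm⁴.
Top plate: 80 × 18, A = 1 440 mm², y = 313 mm, Ī = 38 880 mm⁴.
Hole (subtracted): ⌀4, A = 12.566 mm², y = 159 mm, Ī = 12.566 mm⁴.
Centroid: ȳ = ΣA·y / ΣA = 138.13 mm.
Transfer each piece to the horizontal centroidal axis using Ī + A·d² with d = y − 138.13:
  bottom plate: d = -131.13 mm → contributes +40 961 680 mm⁴
  web plate: d = 20.872 mm → contributes +21 587 568 mm⁴
  top plate: d = 174.87 mm → contributes +44 074 575 mm⁴
  hole: d = 20.872 mm → contributes −5487.2 mm⁴
Total I = 106 618 336 mm⁴.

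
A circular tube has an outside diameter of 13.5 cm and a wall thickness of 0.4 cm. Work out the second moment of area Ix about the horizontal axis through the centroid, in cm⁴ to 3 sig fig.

Split into non-overlapping primitives; take the origin at the lower-left of the bounding box.
Outer circle: ⌀13.5, A = 143.14 cm², y = 6.75 cm, Ī = 1630.4 cm⁴.
Bore (subtracted): ⌀12.7, A = 126.68 cm², y = 6.75 cm, Ī = 1 277 cm⁴.
By symmetry the centroid is at mid-height, ȳ = 6.75 cm.
All pieces are centred on the horizontal axis through the centroid, so I = ΣĪ (holes subtracted) = 353.46 cm⁴.

Ix ≈ 353 cm⁴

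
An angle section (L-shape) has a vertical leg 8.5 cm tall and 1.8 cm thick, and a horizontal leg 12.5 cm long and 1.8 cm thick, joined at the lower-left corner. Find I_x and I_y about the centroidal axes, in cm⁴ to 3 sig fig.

Decompose the section into non-overlapping parts with the origin at the bottom-left of its bounding rectangle.
Vertical leg: 1.8 × 8.5, A = 15.3 cm², y = 4.25 cm, Ī = 92.119 cm⁴.
Horizontal leg (remainder): 10.7 × 1.8, A = 19.26 cm², y = 0.9 cm, Ī = 5.2002 cm⁴.
Centroid: ȳ = ΣA·y / ΣA = 2.3831 cm.
Transfer each piece to the centroidal x-axis using Ī + A·d² with d = y − 2.3831:
  vertical leg: d = 1.8669 cm → contributes +145.45 cm⁴
  horizontal leg (remainder): d = -1.4831 cm → contributes +47.563 cm⁴
Total I = 193.01 cm⁴.
For the y-axis: x̄ = 4.3831 cm.
Repeating about the centroidal y-axis gives I_y = 520.96 cm⁴.

I_x ≈ 193 cm⁴, I_y ≈ 521 cm⁴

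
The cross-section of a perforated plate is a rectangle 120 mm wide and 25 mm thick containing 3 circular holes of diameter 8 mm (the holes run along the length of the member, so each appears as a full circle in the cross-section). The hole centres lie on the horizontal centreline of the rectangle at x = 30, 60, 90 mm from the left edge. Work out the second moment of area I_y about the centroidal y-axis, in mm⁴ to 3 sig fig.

I_y ≈ 3.51 × 10⁶ mm⁴

Treat the section as a set of non-overlapping primitives; coordinates are from the bounding-box lower-left.
Plate: 120 × 25, A = 3 000 mm², x = 60 mm, Ī = 3 600 000 mm⁴.
Hole 1 (subtracted): ⌀8, A = 50.265 mm², x = 30 mm, Ī = 201.06 mm⁴.
Hole 2 (subtracted): ⌀8, A = 50.265 mm², x = 60 mm, Ī = 201.06 mm⁴.
Hole 3 (subtracted): ⌀8, A = 50.265 mm², x = 90 mm, Ī = 201.06 mm⁴.
By symmetry the centroid is at mid-width, x̄ = 60 mm.
Transfer each piece to the centroidal y-axis using Ī + A·d² with d = x − 60:
  plate: d = 0 mm → contributes +3 600 000 mm⁴
  hole 1: d = -30 mm → contributes −45 440 mm⁴
  hole 2: d = 0 mm → contributes −201.06 mm⁴
  hole 3: d = 30 mm → contributes −45 440 mm⁴
Total I = 3 508 919 mm⁴.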